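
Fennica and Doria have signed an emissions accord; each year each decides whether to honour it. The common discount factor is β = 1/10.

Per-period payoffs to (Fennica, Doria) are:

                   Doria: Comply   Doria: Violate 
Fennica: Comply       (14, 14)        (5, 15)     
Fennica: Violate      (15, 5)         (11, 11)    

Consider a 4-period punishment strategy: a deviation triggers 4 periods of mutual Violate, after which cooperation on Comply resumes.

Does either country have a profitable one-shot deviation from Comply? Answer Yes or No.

Yes

IC: β+…+β^4 ≥ (15−14)/(14−11) = 1/3.
At β = 1/10: partial sum = 0.1111 < 0.3333. Cooperation not sustainable.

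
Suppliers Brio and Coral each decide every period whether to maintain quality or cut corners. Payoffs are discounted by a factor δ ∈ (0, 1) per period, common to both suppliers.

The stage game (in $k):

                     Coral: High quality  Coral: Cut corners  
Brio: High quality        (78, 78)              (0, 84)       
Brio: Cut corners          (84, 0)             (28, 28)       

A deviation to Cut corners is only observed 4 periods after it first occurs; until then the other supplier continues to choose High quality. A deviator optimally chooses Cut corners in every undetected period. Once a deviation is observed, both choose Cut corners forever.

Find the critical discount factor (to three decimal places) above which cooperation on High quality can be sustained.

Deviating for the 4 undetected periods gains 84−78 = 6 per period over cooperation, then loses 78−28 = 50 per period forever once punishment starts.
Gain: 6(1 + δ + … + δ^3); loss: 50·δ^4/(1−δ).
No profitable deviation ⇔ 6(1−δ^4) ≤ 50·δ^4, i.e. δ^4 ≥ 6/(6+50) = 3/28.
Hence δ ≥ (3/28)^(1/4) ≈ 0.572.

0.572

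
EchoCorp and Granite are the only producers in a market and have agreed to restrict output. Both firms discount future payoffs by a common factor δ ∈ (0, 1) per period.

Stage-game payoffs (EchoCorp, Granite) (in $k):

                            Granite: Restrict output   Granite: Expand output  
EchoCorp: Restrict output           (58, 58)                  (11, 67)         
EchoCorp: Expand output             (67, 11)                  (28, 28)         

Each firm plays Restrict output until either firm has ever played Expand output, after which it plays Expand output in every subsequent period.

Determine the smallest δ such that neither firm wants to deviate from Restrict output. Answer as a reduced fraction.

58/(1−δ) ≥ 67 + 28δ/(1−δ)
58 ≥ 67 − 39δ
δ ≥ 9/39 = 3/13.

3/13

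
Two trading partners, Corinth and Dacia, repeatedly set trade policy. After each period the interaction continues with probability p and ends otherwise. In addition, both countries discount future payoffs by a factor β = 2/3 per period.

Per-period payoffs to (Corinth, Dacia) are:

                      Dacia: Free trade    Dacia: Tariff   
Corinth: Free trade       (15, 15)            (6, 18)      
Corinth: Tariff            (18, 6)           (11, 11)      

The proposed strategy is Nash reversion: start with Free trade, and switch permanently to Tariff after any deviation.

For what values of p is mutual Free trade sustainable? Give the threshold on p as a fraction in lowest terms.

9/14

With continuation probability p and discount β, the effective per-period discount factor is βp.
Grim-trigger IC: βp ≥ (18−15)/(18−11) = 3/7.
So p ≥ (3/7)/(2/3) = 9/14.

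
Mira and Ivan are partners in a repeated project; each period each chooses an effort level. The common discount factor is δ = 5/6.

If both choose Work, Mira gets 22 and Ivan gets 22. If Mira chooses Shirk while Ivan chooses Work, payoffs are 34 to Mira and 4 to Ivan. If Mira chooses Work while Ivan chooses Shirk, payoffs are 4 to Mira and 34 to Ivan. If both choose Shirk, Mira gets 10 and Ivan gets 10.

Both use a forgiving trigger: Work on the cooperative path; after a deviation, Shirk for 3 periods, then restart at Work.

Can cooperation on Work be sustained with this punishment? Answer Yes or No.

Yes

IC: δ+…+δ^3 ≥ (34−22)/(22−10) = 1.
At δ = 5/6: partial sum = 2.1065 ≥ 1.0000. Cooperation sustainable.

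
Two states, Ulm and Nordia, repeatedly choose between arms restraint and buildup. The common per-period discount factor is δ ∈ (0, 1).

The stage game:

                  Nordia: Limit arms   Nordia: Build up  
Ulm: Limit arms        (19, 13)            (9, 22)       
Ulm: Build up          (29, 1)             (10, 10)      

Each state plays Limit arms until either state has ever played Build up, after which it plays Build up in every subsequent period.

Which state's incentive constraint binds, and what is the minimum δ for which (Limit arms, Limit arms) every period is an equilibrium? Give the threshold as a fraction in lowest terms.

Ulm's threshold: (29−19)/(29−10) = 10/19.
Nordia's threshold: (22−13)/(22−10) = 3/4.
10/19 < 3/4, so Nordia binds and δ* = 3/4.

Nordia; δ ≥ 3/4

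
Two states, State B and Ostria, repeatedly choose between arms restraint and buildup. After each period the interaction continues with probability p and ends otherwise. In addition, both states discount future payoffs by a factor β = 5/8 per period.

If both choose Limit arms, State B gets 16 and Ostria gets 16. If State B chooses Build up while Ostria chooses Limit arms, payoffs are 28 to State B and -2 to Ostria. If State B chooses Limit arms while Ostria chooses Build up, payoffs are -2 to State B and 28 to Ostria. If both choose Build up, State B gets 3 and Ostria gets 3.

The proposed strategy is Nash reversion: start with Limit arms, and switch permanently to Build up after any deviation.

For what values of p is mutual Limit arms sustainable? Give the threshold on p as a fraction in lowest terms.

With continuation probability p and discount β, the effective per-period discount factor is βp.
Grim-trigger IC: βp ≥ (28−16)/(28−3) = 12/25.
So p ≥ (12/25)/(5/8) = 96/125.

96/125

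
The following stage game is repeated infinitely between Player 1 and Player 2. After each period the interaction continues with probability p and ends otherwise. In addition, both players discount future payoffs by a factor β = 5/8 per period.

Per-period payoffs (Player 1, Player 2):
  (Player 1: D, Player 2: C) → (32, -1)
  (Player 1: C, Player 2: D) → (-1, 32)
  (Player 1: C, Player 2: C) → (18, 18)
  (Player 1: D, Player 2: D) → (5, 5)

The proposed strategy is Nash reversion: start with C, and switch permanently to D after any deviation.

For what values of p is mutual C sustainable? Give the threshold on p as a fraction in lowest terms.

112/135

Expected continuation weight on next period's payoff is β·p = 5/8·p, which plays the role of the discount factor.
Cooperation requires 5/8·p ≥ (32−18)/(32−5) = 14/27, hence p ≥ 112/135.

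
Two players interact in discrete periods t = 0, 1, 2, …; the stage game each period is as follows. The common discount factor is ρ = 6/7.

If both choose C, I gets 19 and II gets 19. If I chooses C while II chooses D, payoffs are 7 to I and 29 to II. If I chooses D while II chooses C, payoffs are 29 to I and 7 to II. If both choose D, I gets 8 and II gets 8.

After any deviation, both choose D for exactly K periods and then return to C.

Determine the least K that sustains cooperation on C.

2

IC: ρ(1−ρ^K)/(1−ρ) ≥ (29−19)/(19−8) = 10/11.
With ρ = 6/7: need 1 − ρ^K ≥ 10/11·(1−6/7)/(6/7), i.e. ρ^K ≤ 0.8485.
Since (6/7)^1 = 0.8571 and (6/7)^2 = 0.7347, the smallest such K is 2.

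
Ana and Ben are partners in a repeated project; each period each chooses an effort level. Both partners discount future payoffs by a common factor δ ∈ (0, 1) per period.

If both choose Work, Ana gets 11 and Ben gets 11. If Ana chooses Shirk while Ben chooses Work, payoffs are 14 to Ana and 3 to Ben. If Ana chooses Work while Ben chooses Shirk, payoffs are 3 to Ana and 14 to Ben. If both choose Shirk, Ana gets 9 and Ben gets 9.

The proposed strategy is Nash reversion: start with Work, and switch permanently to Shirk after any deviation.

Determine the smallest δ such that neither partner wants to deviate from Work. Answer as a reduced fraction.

Cooperation forever yields 11 each period: 11/(1−δ).
Deviating yields 14 once, then 9 forever: 14 + 9δ/(1−δ).
No profitable deviation requires 11/(1−δ) ≥ 14 + 9δ/(1−δ).
Multiplying by (1−δ): 11 ≥ 14(1−δ) + 9δ = 14 − 5δ.
So 5δ ≥ 3, i.e. δ ≥ 3/5.

3/5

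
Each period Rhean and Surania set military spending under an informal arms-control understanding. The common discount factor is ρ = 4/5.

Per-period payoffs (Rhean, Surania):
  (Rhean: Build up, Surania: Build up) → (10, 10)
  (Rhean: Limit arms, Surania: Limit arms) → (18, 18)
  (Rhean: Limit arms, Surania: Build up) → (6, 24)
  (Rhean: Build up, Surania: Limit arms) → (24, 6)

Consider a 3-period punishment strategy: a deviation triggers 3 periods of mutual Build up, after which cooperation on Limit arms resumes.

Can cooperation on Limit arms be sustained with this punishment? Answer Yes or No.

IC: ρ+…+ρ^3 ≥ (24−18)/(18−10) = 3/4.
At ρ = 4/5: partial sum = 1.9520 ≥ 0.7500. Cooperation sustainable.

Yes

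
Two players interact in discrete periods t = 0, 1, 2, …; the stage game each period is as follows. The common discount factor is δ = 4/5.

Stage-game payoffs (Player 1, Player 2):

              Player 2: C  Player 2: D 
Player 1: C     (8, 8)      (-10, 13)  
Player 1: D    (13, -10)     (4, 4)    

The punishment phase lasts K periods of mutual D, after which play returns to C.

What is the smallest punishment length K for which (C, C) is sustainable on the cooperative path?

Need Σ_{k=1}^{K} δ^k ≥ (13−8)/(8−4) = 1.2500 at δ = 4/5.
At K = 1 the sum is 0.8000 < 1.2500; at K = 2 it is 1.4400 ≥ 1.2500.
So the minimum punishment length is K = 2.

2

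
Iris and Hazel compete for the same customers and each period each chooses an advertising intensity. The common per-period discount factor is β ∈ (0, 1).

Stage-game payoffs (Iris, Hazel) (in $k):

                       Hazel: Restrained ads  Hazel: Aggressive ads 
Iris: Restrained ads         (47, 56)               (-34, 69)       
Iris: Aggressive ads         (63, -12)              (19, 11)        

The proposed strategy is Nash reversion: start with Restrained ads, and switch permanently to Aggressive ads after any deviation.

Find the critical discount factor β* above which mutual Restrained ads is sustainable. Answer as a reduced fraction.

Iris: cooperation gives 47 each period; deviation gives 63 once then 19 forever.
  47/(1−β) ≥ 63 + 19β/(1−β) ⇒ β ≥ 16/44 = 4/11.
Hazel: cooperation gives 56 each period; deviation gives 69 once then 11 forever.
  β ≥ 13/58.
Both must hold, so the binding constraint is Iris's: β ≥ 4/11.

4/11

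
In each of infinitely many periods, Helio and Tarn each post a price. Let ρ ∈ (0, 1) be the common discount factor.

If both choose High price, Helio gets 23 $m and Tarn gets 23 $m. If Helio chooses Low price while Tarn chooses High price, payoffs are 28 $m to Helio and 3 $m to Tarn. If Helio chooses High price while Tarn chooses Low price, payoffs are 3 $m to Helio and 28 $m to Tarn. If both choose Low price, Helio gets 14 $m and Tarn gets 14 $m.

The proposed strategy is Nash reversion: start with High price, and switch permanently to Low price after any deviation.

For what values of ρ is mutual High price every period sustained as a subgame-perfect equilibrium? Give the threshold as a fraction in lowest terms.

5/14

23/(1−ρ) ≥ 28 + 14ρ/(1−ρ)
23 ≥ 28 − 14ρ
ρ ≥ 5/14.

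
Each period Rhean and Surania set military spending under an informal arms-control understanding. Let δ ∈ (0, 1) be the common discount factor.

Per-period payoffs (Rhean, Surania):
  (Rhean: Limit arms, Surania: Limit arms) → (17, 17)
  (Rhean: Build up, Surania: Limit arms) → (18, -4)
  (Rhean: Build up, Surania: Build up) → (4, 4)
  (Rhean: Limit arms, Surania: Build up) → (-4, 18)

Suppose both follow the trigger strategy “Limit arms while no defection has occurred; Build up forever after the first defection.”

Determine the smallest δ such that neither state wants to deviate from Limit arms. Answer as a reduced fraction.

One-period gain from deviating is 18 − 17 = 1. The loss is 17 − 4 = 13 in every subsequent period, with present value 13·δ/(1−δ).
Deviation is unprofitable when 13·δ/(1−δ) ≥ 1, i.e. δ/(1−δ) ≥ 1/13.
Equivalently δ ≥ 1/(1+13) = 1/14.

1/14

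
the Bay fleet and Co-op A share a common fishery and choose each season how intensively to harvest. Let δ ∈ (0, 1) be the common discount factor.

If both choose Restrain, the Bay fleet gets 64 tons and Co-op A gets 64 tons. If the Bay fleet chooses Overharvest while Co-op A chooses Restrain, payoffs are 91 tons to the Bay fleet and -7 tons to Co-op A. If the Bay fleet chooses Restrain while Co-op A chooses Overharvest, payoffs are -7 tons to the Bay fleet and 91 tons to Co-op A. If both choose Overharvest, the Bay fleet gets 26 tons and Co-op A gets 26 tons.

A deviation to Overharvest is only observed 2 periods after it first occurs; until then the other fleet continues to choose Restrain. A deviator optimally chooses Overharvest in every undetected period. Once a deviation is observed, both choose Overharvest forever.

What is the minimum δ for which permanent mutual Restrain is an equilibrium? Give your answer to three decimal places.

0.645

A deviator earns 91 for 2 periods, then 26 forever; cooperating earns 64 forever. Multiplying the IC by (1−δ):
64 ≥ 91(1−δ^2) + 26δ^2, so 65·δ^2 ≥ 27 and δ^2 ≥ 27/65.
δ ≥ (27/65)^(1/2) ≈ 0.645.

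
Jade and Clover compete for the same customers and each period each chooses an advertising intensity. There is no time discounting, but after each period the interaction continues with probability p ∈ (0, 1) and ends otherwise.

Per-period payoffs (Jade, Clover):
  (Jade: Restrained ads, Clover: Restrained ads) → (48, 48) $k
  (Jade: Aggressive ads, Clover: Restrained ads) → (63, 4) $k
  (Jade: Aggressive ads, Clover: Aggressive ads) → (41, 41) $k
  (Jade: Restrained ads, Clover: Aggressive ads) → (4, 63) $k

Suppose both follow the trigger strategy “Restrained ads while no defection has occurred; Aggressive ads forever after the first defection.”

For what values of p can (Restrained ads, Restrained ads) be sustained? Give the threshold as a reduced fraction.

With no time discounting, the continuation probability p plays the role of the discount factor.
Grim-trigger IC: 48/(1−p) ≥ 63 + 41p/(1−p) ⇒ p ≥ (63−48)/(63−41) = 15/22.

15/22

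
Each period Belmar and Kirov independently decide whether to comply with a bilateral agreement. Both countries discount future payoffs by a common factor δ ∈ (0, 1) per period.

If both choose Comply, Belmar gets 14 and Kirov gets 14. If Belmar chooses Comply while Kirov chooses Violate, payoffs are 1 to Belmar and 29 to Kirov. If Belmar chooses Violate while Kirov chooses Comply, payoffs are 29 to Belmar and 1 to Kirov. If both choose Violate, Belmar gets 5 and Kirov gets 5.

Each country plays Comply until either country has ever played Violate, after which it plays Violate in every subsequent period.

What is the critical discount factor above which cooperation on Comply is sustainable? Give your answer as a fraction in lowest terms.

5/8

Under grim trigger the critical discount factor is (T−C)/(T−P) with T = 29, C = 14, P = 5.
δ* = (29−14)/(29−5) = 15/24 = 5/8.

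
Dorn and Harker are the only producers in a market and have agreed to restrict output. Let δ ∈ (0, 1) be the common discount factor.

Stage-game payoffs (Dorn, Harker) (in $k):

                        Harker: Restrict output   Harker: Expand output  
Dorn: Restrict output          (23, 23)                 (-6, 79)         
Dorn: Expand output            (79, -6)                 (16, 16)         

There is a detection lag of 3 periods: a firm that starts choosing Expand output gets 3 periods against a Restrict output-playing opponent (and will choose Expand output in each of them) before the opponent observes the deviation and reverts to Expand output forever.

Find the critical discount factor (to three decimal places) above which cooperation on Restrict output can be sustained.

Deviating for the 3 undetected periods gains 79−23 = 56 per period over cooperation, then loses 23−16 = 7 per period forever once punishment starts.
Gain: 56(1 + δ + … + δ^2); loss: 7·δ^3/(1−δ).
No profitable deviation ⇔ 56(1−δ^3) ≤ 7·δ^3, i.e. δ^3 ≥ 56/(56+7) = 8/9.
Hence δ ≥ (8/9)^(1/3) ≈ 0.961.

0.961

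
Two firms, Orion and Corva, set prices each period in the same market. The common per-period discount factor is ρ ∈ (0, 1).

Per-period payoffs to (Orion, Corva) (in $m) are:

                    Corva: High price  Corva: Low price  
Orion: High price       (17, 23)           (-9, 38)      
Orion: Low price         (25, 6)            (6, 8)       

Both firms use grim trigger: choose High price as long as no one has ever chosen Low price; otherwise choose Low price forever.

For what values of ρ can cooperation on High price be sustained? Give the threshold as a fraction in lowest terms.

1/2

Orion's threshold: (25−17)/(25−6) = 8/19.
Corva's threshold: (38−23)/(38−8) = 1/2.
8/19 < 1/2, so Corva binds and ρ* = 1/2.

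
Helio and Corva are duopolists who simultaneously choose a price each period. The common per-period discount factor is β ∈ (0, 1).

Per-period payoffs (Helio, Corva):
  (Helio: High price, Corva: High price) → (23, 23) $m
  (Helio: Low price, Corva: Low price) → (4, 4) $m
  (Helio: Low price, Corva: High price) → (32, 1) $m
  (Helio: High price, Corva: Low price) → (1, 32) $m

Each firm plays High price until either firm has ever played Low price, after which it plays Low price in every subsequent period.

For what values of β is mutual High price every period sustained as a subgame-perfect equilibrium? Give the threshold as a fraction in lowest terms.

9/28

Cooperation forever yields 23 each period: 23/(1−β).
Deviating yields 32 once, then 4 forever: 32 + 4β/(1−β).
No profitable deviation requires 23/(1−β) ≥ 32 + 4β/(1−β).
Multiplying by (1−β): 23 ≥ 32(1−β) + 4β = 32 − 28β.
So 28β ≥ 9, i.e. β ≥ 9/28.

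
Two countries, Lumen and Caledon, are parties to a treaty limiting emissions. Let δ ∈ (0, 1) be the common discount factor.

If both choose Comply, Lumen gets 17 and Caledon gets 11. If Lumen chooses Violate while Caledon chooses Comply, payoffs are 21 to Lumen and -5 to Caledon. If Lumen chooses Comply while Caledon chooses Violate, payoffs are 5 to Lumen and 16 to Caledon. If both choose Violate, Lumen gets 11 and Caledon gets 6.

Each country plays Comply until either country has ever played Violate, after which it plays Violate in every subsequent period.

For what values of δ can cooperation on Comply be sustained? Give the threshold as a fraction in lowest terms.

For Lumen: deviation gain 21−17 = 4, per-period punishment loss 17−11 = 6. IC gives δ ≥ 4/10 = 2/5.
For Caledon: gain 5, loss 5 per period, so δ ≥ 5/10 = 1/2.
The tighter constraint is Caledon's, so cooperation needs δ ≥ 1/2.

1/2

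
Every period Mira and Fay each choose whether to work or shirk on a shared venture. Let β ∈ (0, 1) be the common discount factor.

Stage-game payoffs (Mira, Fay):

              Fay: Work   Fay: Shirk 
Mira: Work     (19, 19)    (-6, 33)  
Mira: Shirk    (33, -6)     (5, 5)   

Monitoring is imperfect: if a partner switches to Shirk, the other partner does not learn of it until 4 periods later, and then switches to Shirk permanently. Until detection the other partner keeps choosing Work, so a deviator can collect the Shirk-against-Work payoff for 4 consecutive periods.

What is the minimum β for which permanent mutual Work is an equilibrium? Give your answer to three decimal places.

0.841

A deviator earns 33 for 4 periods, then 5 forever; cooperating earns 19 forever. Multiplying the IC by (1−β):
19 ≥ 33(1−β^4) + 5β^4, so 28·β^4 ≥ 14 and β^4 ≥ 1/2.
β ≥ (1/2)^(1/4) ≈ 0.841.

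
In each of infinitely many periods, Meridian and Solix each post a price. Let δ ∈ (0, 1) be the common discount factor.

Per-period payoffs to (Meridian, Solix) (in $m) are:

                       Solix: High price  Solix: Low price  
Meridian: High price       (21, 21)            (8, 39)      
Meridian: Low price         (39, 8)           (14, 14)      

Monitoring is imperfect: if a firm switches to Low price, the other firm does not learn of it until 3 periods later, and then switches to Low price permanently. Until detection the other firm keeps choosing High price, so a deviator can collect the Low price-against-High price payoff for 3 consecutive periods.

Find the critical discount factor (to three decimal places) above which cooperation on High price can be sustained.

0.896

The best deviation is to choose Low price for all 3 undetected periods, earning 39 each, then 14 forever once detected.
Deviation value: 39(1−δ^3)/(1−δ) + 14δ^3/(1−δ); cooperation value: 21/(1−δ).
IC: 21 ≥ 39(1−δ^3) + 14δ^3 = 39 − 25δ^3.
So δ^3 ≥ 18/25, giving δ ≥ (18/25)^(1/3) ≈ 0.896.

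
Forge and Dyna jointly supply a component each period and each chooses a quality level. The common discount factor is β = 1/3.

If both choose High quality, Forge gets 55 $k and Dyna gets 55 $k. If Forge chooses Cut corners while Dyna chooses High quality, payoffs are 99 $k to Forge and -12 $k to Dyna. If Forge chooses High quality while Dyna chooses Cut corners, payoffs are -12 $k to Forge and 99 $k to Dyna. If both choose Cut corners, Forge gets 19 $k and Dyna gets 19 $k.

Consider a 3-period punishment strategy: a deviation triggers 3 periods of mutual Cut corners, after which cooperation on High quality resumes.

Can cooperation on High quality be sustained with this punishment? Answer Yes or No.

No

IC: β+…+β^3 ≥ (99−55)/(55−19) = 11/9.
At β = 1/3: partial sum = 0.4815 < 1.2222. Cooperation not sustainable.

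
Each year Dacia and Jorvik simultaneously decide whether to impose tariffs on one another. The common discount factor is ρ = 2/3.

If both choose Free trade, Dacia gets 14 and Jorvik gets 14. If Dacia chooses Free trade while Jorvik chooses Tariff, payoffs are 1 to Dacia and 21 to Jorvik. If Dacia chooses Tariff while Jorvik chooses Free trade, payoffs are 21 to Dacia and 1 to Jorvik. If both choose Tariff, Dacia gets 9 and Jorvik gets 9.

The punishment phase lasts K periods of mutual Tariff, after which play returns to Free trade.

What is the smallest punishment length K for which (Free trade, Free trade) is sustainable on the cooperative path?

3

No profitable deviation requires (14−9)(ρ+…+ρ^K) ≥ 21−14, i.e. ρ+…+ρ^K ≥ 7/5 ≈ 1.4000.
With ρ = 2/3, the partial sums are K=1: 0.6667, K=2: 1.1111, K=3: 1.4074.
K = 3 is the first length at which the sum reaches 1.4000.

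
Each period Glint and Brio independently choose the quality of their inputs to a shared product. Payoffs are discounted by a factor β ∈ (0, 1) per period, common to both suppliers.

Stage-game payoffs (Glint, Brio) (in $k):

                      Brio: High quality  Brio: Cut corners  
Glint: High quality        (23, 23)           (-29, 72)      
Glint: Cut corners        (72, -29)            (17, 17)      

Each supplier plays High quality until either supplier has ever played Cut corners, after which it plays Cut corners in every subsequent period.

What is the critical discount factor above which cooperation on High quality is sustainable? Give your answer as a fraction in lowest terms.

49/55

23/(1−β) ≥ 72 + 17β/(1−β)
23 ≥ 72 − 55β
β ≥ 49/55.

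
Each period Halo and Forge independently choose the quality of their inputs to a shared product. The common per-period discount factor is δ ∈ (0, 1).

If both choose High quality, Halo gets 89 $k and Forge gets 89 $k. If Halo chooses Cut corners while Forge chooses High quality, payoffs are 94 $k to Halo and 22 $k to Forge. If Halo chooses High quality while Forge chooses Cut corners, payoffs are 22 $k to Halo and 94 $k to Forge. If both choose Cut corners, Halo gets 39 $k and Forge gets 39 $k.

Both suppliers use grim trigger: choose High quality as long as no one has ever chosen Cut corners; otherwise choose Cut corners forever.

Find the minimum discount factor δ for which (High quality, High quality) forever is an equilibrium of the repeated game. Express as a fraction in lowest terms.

1/11

Cooperation forever yields 89 each period: 89/(1−δ).
Deviating yields 94 once, then 39 forever: 94 + 39δ/(1−δ).
No profitable deviation requires 89/(1−δ) ≥ 94 + 39δ/(1−δ).
Multiplying by (1−δ): 89 ≥ 94(1−δ) + 39δ = 94 − 55δ.
So 55δ ≥ 5, i.e. δ ≥ 5/55 = 1/11.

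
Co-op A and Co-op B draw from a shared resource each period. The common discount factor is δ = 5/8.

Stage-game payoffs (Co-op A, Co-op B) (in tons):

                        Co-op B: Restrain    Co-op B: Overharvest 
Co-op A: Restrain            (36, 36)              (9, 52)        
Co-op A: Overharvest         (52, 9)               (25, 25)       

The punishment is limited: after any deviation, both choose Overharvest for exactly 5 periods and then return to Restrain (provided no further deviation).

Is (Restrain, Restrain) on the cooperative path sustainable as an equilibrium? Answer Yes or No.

IC: δ+…+δ^5 ≥ (52−36)/(36−25) = 16/11.
At δ = 5/8: partial sum = 1.5077 ≥ 1.4545. Cooperation sustainable.

Yes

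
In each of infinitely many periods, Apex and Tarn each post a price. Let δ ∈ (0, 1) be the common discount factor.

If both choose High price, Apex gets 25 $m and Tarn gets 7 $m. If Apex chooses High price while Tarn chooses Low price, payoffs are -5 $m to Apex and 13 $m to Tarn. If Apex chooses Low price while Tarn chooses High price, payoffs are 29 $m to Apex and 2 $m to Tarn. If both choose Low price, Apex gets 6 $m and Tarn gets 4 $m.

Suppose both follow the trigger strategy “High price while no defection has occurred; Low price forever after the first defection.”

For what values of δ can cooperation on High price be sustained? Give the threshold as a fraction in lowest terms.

2/3

Apex's threshold: (29−25)/(29−6) = 4/23.
Tarn's threshold: (13−7)/(13−4) = 2/3.
4/23 < 2/3, so Tarn binds and δ* = 2/3.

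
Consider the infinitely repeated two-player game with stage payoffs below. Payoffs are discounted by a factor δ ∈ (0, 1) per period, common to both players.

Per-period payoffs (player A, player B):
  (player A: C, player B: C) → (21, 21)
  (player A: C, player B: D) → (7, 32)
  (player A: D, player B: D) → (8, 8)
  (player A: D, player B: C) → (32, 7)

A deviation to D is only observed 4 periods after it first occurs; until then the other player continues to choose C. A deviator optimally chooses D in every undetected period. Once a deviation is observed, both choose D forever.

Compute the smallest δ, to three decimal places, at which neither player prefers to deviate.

Deviating for the 4 undetected periods gains 32−21 = 11 per period over cooperation, then loses 21−8 = 13 per period forever once punishment starts.
Gain: 11(1 + δ + … + δ^3); loss: 13·δ^4/(1−δ).
No profitable deviation ⇔ 11(1−δ^4) ≤ 13·δ^4, i.e. δ^4 ≥ 11/(11+13) = 11/24.
Hence δ ≥ (11/24)^(1/4) ≈ 0.823.

0.823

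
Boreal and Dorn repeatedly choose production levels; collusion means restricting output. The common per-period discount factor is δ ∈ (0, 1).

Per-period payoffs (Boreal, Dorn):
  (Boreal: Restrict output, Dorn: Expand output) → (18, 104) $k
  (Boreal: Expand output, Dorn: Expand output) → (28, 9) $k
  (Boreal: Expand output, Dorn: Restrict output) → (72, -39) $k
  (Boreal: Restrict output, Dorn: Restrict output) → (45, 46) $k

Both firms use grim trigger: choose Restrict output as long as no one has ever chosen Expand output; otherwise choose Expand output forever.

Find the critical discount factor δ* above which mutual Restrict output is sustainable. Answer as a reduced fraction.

For Boreal: deviation gain 72−45 = 27, per-period punishment loss 45−28 = 17. IC gives δ ≥ 27/44.
For Dorn: gain 58, loss 37 per period, so δ ≥ 58/95.
The tighter constraint is Boreal's, so cooperation needs δ ≥ 27/44.

27/44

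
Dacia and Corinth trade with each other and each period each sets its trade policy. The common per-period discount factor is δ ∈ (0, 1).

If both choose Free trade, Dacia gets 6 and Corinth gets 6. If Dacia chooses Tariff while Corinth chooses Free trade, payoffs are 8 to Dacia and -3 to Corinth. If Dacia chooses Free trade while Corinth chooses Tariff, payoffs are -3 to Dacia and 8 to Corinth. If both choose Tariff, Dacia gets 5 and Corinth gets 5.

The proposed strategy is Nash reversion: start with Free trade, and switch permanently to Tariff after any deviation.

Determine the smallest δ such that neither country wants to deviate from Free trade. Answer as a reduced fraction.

Under grim trigger the critical discount factor is (T−C)/(T−P) with T = 8, C = 6, P = 5.
δ* = (8−6)/(8−5) = 2/3.

2/3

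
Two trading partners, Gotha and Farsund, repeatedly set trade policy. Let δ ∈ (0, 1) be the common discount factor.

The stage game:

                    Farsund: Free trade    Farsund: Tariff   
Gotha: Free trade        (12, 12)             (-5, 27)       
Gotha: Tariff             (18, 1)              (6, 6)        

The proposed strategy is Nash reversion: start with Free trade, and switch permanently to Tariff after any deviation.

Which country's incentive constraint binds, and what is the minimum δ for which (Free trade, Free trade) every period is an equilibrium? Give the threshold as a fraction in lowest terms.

Farsund; δ ≥ 5/7

Gotha's threshold: (18−12)/(18−6) = 1/2.
Farsund's threshold: (27−12)/(27−6) = 5/7.
1/2 < 5/7, so Farsund binds and δ* = 5/7.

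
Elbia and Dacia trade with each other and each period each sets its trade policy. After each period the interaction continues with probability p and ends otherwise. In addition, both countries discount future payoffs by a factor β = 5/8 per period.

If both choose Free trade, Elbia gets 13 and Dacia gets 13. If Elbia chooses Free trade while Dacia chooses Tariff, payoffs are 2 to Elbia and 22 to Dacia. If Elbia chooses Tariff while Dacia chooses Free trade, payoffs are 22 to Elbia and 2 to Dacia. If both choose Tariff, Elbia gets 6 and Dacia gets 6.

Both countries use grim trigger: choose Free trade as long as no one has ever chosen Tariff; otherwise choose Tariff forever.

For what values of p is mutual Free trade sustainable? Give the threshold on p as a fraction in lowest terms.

9/10

With continuation probability p and discount β, the effective per-period discount factor is βp.
Grim-trigger IC: βp ≥ (22−13)/(22−6) = 9/16.
So p ≥ (9/16)/(5/8) = 9/10.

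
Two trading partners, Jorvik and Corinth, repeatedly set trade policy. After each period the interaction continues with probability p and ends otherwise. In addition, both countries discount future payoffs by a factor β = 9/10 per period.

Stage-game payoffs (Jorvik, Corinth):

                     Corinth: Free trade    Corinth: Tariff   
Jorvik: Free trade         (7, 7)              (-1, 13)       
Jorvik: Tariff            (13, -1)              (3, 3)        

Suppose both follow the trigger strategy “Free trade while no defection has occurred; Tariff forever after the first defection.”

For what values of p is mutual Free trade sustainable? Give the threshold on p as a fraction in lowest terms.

2/3

Expected continuation weight on next period's payoff is β·p = 9/10·p, which plays the role of the discount factor.
Cooperation requires 9/10·p ≥ (13−7)/(13−3) = 3/5, hence p ≥ 2/3.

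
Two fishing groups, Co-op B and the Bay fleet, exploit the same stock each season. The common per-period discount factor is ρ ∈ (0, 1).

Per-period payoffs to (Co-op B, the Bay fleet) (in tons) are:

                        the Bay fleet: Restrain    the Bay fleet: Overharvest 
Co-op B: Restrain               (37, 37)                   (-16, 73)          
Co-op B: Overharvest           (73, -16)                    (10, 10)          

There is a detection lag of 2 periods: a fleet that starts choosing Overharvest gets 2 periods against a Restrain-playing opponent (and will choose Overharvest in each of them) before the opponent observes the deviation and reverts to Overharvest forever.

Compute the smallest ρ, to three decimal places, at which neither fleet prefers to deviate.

The best deviation is to choose Overharvest for all 2 undetected periods, earning 73 each, then 10 forever once detected.
Deviation value: 73(1−ρ^2)/(1−ρ) + 10ρ^2/(1−ρ); cooperation value: 37/(1−ρ).
IC: 37 ≥ 73(1−ρ^2) + 10ρ^2 = 73 − 63ρ^2.
So ρ^2 ≥ 36/63 = 4/7, giving ρ ≥ (4/7)^(1/2) ≈ 0.756.

0.756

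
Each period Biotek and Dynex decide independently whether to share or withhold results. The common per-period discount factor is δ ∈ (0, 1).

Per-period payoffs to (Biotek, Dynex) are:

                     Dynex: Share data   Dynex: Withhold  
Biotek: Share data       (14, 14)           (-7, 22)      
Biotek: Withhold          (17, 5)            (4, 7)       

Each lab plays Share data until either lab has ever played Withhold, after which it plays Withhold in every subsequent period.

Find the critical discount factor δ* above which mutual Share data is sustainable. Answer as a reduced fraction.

8/15

For Biotek: deviation gain 17−14 = 3, per-period punishment loss 14−4 = 10. IC gives δ ≥ 3/13.
For Dynex: gain 8, loss 7 per period, so δ ≥ 8/15.
The tighter constraint is Dynex's, so cooperation needs δ ≥ 8/15.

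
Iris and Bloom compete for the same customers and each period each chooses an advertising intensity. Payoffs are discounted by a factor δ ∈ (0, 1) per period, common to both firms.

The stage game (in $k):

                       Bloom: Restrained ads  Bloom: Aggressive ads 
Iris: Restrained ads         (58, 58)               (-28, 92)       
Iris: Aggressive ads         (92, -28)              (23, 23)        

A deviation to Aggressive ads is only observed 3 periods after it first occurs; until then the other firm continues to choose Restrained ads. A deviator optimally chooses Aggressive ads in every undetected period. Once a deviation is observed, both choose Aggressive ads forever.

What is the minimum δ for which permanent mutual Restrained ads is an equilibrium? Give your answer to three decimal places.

0.790

Deviating for the 3 undetected periods gains 92−58 = 34 per period over cooperation, then loses 58−23 = 35 per period forever once punishment starts.
Gain: 34(1 + δ + … + δ^2); loss: 35·δ^3/(1−δ).
No profitable deviation ⇔ 34(1−δ^3) ≤ 35·δ^3, i.e. δ^3 ≥ 34/(34+35) = 34/69.
Hence δ ≥ (34/69)^(1/3) ≈ 0.790.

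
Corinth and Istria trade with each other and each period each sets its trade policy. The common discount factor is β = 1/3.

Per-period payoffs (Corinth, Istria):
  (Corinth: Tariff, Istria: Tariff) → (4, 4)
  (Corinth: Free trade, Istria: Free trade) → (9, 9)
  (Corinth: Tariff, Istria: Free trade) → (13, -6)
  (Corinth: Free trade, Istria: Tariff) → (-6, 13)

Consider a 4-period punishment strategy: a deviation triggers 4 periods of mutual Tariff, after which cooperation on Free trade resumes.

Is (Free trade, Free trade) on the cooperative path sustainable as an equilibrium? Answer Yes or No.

A one-shot deviation gives 13 now, then 4 for 4 periods, then back to 9.
Gain from deviating: (13−9) today; loss: (9−4) in each of the next 4 periods.
No-deviation condition: (9−4)(β+…+β^4) ≥ 13−9, i.e. β+…+β^4 ≥ 4/5.
At β = 1/3: β+…+β^4 = 0.4938 < 0.8000.
So cooperation is not sustainable.

No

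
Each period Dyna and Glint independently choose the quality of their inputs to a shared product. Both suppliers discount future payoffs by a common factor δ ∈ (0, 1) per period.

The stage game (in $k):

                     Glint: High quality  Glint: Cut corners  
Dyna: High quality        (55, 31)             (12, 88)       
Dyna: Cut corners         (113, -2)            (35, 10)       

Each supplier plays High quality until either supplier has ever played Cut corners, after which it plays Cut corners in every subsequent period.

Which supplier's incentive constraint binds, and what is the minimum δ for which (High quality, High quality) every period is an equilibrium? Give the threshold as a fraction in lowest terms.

For Dyna: deviation gain 113−55 = 58, per-period punishment loss 55−35 = 20. IC gives δ ≥ 58/78 = 29/39.
For Glint: gain 57, loss 21 per period, so δ ≥ 57/78 = 19/26.
The tighter constraint is Dyna's, so cooperation needs δ ≥ 29/39.

Dyna; δ ≥ 29/39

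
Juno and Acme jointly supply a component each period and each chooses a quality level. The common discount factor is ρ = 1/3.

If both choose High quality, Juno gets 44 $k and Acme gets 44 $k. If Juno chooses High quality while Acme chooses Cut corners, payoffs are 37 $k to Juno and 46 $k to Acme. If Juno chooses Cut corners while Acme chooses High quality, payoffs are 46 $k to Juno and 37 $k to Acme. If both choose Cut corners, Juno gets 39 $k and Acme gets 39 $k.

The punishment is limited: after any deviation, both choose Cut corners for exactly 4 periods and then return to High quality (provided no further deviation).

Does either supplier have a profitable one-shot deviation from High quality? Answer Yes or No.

No

Comparing payoff streams over the 5 periods until play realigns: cooperate → 44(1+ρ+…+ρ^4); deviate → 46 + 39(ρ+…+ρ^4).
Cooperation is sustained iff (44−39)(ρ+…+ρ^4) ≥ 46−44.
ρ+…+ρ^4 = 1/3·(1−(1/3)^4)/(1−1/3) = 0.4938, and (46−44)/(44−39) = 0.4000.
0.4938 ≥ 0.4000, so cooperation is sustainable.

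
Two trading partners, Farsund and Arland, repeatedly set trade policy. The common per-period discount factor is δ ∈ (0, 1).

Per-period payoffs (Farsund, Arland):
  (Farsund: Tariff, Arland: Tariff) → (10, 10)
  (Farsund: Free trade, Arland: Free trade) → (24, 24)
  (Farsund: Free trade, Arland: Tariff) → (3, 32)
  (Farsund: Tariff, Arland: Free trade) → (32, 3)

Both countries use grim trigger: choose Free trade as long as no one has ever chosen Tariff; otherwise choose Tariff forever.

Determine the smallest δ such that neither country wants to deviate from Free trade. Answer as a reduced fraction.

24/(1−δ) ≥ 32 + 10δ/(1−δ)
24 ≥ 32 − 22δ
δ ≥ 8/22 = 4/11.

4/11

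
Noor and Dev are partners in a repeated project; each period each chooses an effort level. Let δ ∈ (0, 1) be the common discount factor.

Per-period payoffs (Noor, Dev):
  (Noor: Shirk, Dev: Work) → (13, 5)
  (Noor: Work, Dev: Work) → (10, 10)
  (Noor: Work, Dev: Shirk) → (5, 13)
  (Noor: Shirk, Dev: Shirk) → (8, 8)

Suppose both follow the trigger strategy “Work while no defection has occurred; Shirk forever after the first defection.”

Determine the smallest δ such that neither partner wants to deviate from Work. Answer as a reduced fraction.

Cooperation forever yields 10 each period: 10/(1−δ).
Deviating yields 13 once, then 8 forever: 13 + 8δ/(1−δ).
No profitable deviation requires 10/(1−δ) ≥ 13 + 8δ/(1−δ).
Multiplying by (1−δ): 10 ≥ 13(1−δ) + 8δ = 13 − 5δ.
So 5δ ≥ 3, i.e. δ ≥ 3/5.

3/5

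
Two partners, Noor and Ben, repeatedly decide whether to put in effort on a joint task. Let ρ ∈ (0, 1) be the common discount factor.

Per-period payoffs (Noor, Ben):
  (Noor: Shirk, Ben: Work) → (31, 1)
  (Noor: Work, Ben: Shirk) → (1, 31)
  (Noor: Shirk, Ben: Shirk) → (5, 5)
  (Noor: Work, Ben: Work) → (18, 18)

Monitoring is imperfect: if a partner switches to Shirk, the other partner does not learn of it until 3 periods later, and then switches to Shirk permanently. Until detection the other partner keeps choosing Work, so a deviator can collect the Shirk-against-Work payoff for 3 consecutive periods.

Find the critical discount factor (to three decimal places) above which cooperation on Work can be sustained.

A deviator earns 31 for 3 periods, then 5 forever; cooperating earns 18 forever. Multiplying the IC by (1−ρ):
18 ≥ 31(1−ρ^3) + 5ρ^3, so 26·ρ^3 ≥ 13 and ρ^3 ≥ 1/2.
ρ ≥ (1/2)^(1/3) ≈ 0.794.

0.794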